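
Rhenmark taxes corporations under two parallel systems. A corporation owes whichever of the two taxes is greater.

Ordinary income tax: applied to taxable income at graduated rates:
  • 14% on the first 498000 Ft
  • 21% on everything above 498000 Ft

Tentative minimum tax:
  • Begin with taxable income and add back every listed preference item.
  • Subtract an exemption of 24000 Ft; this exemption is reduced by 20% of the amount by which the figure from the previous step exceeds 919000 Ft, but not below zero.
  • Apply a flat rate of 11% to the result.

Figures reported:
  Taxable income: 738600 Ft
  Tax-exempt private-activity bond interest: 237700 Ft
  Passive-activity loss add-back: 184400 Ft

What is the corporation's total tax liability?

Ordinary income tax:
  498000 Ft × 14% = 69720 Ft
  240600 Ft × 21% = 50526 Ft
  → 120246 Ft

Tentative minimum tax:
  Adjusted income: 738600 Ft + 237700 Ft + 184400 Ft = 1160700 Ft
  Exemption: 20% × (1160700 Ft − 919000 Ft) = 48340 Ft ≥ 24000 Ft, so the exemption is fully phased out
  Base: 1160700 Ft − 0 Ft = 1160700 Ft
  1160700 Ft × 11% = 127677 Ft

127677 Ft > 120246 Ft, so the tentative minimum tax is the binding amount.

127677 Ft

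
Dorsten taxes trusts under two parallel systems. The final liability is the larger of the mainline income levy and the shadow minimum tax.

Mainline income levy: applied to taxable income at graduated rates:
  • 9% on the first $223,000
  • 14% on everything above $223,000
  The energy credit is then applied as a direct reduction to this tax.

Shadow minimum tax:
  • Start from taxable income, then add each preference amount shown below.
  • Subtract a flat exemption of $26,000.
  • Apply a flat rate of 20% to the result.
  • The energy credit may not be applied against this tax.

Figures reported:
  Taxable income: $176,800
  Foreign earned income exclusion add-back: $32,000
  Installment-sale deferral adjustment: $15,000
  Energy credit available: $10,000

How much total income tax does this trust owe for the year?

Shadow minimum tax:
  Adjusted income: $176,800 + $32,000 + $15,000 = $223,800
  Less exemption $26,000 → base $197,800
  $197,800 × 20% = $39,560

Mainline income levy:
  $176,800 × 9% = $15,912
  Less energy credit $10,000 → $5,912

$39,560 > $5,912, so the shadow minimum tax is the binding amount.

$39,560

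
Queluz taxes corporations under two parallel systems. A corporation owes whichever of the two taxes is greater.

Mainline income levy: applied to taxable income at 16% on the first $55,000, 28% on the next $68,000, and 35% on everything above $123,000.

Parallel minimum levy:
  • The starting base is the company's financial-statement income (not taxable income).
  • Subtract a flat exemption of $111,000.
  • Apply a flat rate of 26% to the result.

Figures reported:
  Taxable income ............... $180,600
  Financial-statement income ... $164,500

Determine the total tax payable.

$48,000

Parallel minimum levy:
  Base (financial-statement income): $164,500
  Less exemption $111,000 → base $53,500
  $53,500 × 26% = $13,910

Mainline income levy:
  $55,000 × 16% = $8,800
  $68,000 × 28% = $19,040
  $57,600 × 35% = $20,160
  → $48,000

$48,000 > $13,910, so the mainline income levy governs.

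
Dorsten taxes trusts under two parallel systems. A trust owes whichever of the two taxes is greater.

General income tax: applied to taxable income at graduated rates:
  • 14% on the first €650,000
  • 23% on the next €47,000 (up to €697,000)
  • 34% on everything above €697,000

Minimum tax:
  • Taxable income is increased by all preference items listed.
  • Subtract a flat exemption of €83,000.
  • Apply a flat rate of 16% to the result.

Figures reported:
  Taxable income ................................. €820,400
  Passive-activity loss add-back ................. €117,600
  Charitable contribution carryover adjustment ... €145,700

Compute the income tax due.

€160,112

General income tax:
  €650,000 × 14% = €91,000
  €47,000 × 23% = €10,810
  €123,400 × 34% = €41,956
  → €143,766

Minimum tax:
  Adjusted income: €820,400 + €117,600 + €145,700 = €1,083,700
  Less exemption €83,000 → base €1,000,700
  €1,000,700 × 16% = €160,112

€160,112 > €143,766, so the minimum tax is the binding amount.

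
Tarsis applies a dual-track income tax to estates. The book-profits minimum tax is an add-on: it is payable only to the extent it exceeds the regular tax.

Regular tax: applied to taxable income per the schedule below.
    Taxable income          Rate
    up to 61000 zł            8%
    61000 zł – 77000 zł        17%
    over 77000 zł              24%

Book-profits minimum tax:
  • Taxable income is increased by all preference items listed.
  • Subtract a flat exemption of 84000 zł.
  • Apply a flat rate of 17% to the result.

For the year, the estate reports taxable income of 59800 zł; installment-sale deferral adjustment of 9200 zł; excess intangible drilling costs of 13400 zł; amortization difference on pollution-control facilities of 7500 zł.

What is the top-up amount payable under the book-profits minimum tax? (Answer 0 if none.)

Regular tax:
  59800 zł × 8% = 4784 zł

Book-profits minimum tax:
  Adjusted income: 59800 zł + 9200 zł + 13400 zł + 7500 zł = 89900 zł
  Less exemption 84000 zł → base 5900 zł
  5900 zł × 17% = 1003 zł

1003 zł ≤ 4784 zł, so no add-on is due.

0 zł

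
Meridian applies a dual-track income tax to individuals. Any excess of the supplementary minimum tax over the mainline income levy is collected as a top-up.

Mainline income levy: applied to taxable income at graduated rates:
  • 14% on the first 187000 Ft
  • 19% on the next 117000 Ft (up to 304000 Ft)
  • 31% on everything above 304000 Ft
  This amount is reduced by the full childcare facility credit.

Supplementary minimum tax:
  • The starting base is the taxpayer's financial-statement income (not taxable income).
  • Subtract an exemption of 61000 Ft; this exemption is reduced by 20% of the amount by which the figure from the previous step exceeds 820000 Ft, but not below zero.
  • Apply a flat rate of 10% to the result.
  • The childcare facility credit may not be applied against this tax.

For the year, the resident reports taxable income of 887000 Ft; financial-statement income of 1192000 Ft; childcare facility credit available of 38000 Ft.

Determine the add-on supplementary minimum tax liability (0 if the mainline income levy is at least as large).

0 Ft

Mainline income levy:
  187000 Ft × 14% = 26180 Ft
  117000 Ft × 19% = 22230 Ft
  583000 Ft × 31% = 180730 Ft
  → 229140 Ft
  Less childcare facility credit 38000 Ft → 191140 Ft

Supplementary minimum tax:
  Base (financial-statement income): 1192000 Ft
  Exemption: 20% × (1192000 Ft − 820000 Ft) = 74400 Ft ≥ 61000 Ft, so the exemption is fully phased out
  Base: 1192000 Ft − 0 Ft = 1192000 Ft
  1192000 Ft × 10% = 119200 Ft

119200 Ft ≤ 191140 Ft, so no add-on is due.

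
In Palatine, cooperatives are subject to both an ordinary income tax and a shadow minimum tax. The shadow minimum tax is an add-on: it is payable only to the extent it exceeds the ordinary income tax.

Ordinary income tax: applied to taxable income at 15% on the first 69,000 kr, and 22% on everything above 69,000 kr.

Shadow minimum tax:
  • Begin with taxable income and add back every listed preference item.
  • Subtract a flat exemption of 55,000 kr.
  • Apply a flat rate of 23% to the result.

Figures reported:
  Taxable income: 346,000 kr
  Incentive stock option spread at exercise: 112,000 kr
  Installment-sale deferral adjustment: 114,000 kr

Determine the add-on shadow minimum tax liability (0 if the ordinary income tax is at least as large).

Ordinary income tax:
  69,000 kr × 15% = 10,350 kr
  277,000 kr × 22% = 60,940 kr
  → 71,290 kr

Shadow minimum tax:
  Adjusted income: 346,000 kr + 112,000 kr + 114,000 kr = 572,000 kr
  Less exemption 55,000 kr → base 517,000 kr
  517,000 kr × 23% = 118,910 kr

Excess of shadow minimum tax over ordinary income tax: 118,910 kr − 71,290 kr = 47,620 kr.

47,620 kr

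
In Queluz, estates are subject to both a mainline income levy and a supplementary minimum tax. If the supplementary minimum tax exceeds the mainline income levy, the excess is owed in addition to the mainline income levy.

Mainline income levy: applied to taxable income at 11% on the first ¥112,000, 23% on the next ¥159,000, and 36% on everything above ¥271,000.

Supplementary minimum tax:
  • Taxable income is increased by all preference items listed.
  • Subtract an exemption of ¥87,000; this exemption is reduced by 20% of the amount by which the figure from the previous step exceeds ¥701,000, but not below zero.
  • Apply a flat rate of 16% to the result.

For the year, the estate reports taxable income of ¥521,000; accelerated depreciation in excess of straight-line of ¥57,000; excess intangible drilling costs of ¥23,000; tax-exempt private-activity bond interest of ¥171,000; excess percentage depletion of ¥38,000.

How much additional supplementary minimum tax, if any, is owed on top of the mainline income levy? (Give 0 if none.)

¥0

Supplementary minimum tax:
  Adjusted income: ¥521,000 + ¥57,000 + ¥23,000 + ¥171,000 + ¥38,000 = ¥810,000
  Exemption: ¥87,000 − 20% × (¥810,000 − ¥701,000) = ¥87,000 − ¥21,800 = ¥65,200
  Base: ¥810,000 − ¥65,200 = ¥744,800
  ¥744,800 × 16% = ¥119,168

Mainline income levy:
  ¥112,000 × 11% = ¥12,320
  ¥159,000 × 23% = ¥36,570
  ¥250,000 × 36% = ¥90,000
  → ¥138,890

¥119,168 ≤ ¥138,890, so no add-on is due.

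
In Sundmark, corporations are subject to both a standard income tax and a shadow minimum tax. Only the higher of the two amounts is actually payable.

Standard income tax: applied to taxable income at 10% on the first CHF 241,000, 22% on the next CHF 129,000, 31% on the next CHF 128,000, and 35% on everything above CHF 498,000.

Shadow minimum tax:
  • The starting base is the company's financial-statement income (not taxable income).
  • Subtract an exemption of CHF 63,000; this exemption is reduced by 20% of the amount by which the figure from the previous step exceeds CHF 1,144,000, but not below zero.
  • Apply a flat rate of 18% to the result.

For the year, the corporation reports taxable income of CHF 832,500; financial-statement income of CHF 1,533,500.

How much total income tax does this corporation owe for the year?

Shadow minimum tax:
  Base (financial-statement income): CHF 1,533,500
  Exemption: 20% × (CHF 1,533,500 − CHF 1,144,000) = CHF 77,900 ≥ CHF 63,000, so the exemption is fully phased out
  Base: CHF 1,533,500 − CHF 0 = CHF 1,533,500
  CHF 1,533,500 × 18% = CHF 276,030

Standard income tax:
  CHF 241,000 × 10% = CHF 24,100
  CHF 129,000 × 22% = CHF 28,380
  CHF 128,000 × 31% = CHF 39,680
  CHF 334,500 × 35% = CHF 117,075
  → CHF 209,235

CHF 276,030 > CHF 209,235, so the shadow minimum tax is the binding amount.

CHF 276,030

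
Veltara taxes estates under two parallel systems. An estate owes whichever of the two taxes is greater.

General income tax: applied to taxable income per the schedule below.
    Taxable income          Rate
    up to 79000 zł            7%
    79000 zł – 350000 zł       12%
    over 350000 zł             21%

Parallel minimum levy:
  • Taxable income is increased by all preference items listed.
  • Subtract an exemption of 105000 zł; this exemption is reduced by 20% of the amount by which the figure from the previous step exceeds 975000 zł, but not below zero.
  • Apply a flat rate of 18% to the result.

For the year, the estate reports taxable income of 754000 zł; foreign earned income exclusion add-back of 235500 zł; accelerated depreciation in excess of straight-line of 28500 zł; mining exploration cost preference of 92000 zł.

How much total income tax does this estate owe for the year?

Parallel minimum levy:
  Adjusted income: 754000 zł + 235500 zł + 28500 zł + 92000 zł = 1110000 zł
  Exemption: 105000 zł − 20% × (1110000 zł − 975000 zł) = 105000 zł − 27000 zł = 78000 zł
  Base: 1110000 zł − 78000 zł = 1032000 zł
  1032000 zł × 18% = 185760 zł

General income tax:
  79000 zł × 7% = 5530 zł
  271000 zł × 12% = 32520 zł
  404000 zł × 21% = 84840 zł
  → 122890 zł

185760 zł > 122890 zł, so the parallel minimum levy is the binding amount.

185760 zł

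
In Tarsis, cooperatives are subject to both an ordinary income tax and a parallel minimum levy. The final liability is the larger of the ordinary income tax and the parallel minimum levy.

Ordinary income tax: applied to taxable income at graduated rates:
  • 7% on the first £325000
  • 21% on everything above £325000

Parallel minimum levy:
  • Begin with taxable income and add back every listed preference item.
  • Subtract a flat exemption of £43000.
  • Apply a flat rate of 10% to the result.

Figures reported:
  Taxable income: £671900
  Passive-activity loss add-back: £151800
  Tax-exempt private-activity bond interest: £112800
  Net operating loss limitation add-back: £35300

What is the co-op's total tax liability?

Parallel minimum levy:
  Adjusted income: £671900 + £151800 + £112800 + £35300 = £971800
  Less exemption £43000 → base £928800
  £928800 × 10% = £92880

Ordinary income tax:
  £325000 × 7% = £22750
  £346900 × 21% = £72849
  → £95599

£95599 > £92880, so the ordinary income tax governs.

£95599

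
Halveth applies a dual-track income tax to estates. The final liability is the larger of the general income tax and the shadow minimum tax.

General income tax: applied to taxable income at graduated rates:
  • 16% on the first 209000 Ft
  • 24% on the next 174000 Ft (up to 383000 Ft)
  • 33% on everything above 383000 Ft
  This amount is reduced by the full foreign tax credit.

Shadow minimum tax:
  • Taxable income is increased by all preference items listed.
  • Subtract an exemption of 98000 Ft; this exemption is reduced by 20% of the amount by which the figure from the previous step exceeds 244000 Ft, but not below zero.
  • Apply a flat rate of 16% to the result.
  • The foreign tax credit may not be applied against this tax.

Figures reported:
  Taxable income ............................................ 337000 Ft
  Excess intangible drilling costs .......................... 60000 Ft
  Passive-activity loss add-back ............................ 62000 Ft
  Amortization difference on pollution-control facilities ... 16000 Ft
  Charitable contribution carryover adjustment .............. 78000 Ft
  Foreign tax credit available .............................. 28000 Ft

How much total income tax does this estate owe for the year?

Shadow minimum tax:
  Adjusted income: 337000 Ft + 60000 Ft + 62000 Ft + 16000 Ft + 78000 Ft = 553000 Ft
  Exemption: 98000 Ft − 20% × (553000 Ft − 244000 Ft) = 98000 Ft − 61800 Ft = 36200 Ft
  Base: 553000 Ft − 36200 Ft = 516800 Ft
  516800 Ft × 16% = 82688 Ft

General income tax:
  209000 Ft × 16% = 33440 Ft
  128000 Ft × 24% = 30720 Ft
  → 64160 Ft
  Less foreign tax credit 28000 Ft → 36160 Ft

82688 Ft > 36160 Ft, so the shadow minimum tax is the binding amount.

82688 Ft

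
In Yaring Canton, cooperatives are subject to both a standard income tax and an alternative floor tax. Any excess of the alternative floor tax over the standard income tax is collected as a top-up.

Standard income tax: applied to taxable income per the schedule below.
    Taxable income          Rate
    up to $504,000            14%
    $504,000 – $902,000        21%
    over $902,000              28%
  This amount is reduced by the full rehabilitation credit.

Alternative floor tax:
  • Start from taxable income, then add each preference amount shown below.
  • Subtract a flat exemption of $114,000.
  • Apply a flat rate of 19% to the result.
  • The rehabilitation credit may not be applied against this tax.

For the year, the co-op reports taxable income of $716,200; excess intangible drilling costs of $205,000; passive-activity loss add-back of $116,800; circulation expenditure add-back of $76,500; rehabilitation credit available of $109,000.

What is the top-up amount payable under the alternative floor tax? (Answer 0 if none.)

$183,973

Standard income tax:
  $504,000 × 14% = $70,560
  $212,200 × 21% = $44,562
  → $115,122
  Less rehabilitation credit $109,000 → $6,122

Alternative floor tax:
  Adjusted income: $716,200 + $205,000 + $116,800 + $76,500 = $1,114,500
  Less exemption $114,000 → base $1,000,500
  $1,000,500 × 19% = $190,095

Excess of alternative floor tax over standard income tax: $190,095 − $6,122 = $183,973.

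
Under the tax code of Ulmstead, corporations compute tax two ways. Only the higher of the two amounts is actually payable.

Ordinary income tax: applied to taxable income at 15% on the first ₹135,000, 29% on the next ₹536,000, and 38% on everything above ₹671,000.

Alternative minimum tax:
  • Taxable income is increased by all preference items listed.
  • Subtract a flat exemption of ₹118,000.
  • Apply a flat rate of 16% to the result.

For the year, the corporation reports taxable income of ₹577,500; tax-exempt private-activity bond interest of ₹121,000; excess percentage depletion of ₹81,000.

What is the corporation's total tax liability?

₹148,575

Ordinary income tax:
  ₹135,000 × 15% = ₹20,250
  ₹442,500 × 29% = ₹128,325
  → ₹148,575

Alternative minimum tax:
  Adjusted income: ₹577,500 + ₹121,000 + ₹81,000 = ₹779,500
  Less exemption ₹118,000 → base ₹661,500
  ₹661,500 × 16% = ₹105,840

₹148,575 > ₹105,840, so the ordinary income tax governs.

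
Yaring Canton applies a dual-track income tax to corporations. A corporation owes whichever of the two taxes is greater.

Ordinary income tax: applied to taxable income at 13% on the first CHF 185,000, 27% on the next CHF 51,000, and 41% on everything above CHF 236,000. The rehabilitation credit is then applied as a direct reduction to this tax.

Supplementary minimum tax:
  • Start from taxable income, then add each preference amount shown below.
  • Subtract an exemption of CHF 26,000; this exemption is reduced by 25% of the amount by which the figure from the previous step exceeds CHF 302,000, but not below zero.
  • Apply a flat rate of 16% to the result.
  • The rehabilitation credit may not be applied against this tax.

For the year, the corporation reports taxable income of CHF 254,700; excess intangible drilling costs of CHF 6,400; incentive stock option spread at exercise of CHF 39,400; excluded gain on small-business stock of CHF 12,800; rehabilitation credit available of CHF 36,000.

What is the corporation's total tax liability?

CHF 46,420

Ordinary income tax:
  CHF 185,000 × 13% = CHF 24,050
  CHF 51,000 × 27% = CHF 13,770
  CHF 18,700 × 41% = CHF 7,667
  → CHF 45,487
  Less rehabilitation credit CHF 36,000 → CHF 9,487

Supplementary minimum tax:
  Adjusted income: CHF 254,700 + CHF 6,400 + CHF 39,400 + CHF 12,800 = CHF 313,300
  Exemption: CHF 26,000 − 25% × (CHF 313,300 − CHF 302,000) = CHF 26,000 − CHF 2,825 = CHF 23,175
  Base: CHF 313,300 − CHF 23,175 = CHF 290,125
  CHF 290,125 × 16% = CHF 46,420

CHF 46,420 > CHF 9,487, so the supplementary minimum tax is the binding amount.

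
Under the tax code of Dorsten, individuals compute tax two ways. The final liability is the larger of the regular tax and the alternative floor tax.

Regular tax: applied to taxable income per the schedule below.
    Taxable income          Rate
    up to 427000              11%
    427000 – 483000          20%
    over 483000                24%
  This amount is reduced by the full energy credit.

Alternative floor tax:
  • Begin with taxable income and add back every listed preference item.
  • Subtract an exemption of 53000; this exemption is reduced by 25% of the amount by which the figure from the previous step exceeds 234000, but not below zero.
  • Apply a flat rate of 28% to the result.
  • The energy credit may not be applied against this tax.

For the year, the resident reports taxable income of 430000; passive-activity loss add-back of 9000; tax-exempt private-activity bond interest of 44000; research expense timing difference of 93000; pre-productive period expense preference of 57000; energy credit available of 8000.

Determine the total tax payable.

177240

Regular tax:
  427000 × 11% = 46970
  3000 × 20% = 600
  → 47570
  Less energy credit 8000 → 39570

Alternative floor tax:
  Adjusted income: 430000 + 9000 + 44000 + 93000 + 57000 = 633000
  Exemption: 25% × (633000 − 234000) = 99750 ≥ 53000, so the exemption is fully phased out
  Base: 633000 − 0 = 633000
  633000 × 28% = 177240

177240 > 39570, so the alternative floor tax is the binding amount.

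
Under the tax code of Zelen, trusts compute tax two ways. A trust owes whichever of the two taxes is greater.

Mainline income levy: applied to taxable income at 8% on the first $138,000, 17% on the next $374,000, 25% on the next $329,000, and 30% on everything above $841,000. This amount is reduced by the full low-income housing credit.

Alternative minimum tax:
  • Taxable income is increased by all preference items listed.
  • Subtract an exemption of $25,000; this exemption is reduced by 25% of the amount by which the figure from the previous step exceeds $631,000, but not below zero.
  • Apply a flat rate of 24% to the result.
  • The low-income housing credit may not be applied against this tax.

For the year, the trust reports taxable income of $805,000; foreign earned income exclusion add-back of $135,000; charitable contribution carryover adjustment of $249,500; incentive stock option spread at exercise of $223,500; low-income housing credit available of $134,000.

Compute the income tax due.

Alternative minimum tax:
  Adjusted income: $805,000 + $135,000 + $249,500 + $223,500 = $1,413,000
  Exemption: 25% × ($1,413,000 − $631,000) = $195,500 ≥ $25,000, so the exemption is fully phased out
  Base: $1,413,000 − $0 = $1,413,000
  $1,413,000 × 24% = $339,120

Mainline income levy:
  $138,000 × 8% = $11,040
  $374,000 × 17% = $63,580
  $293,000 × 25% = $73,250
  → $147,870
  Less low-income housing credit $134,000 → $13,870

$339,120 > $13,870, so the alternative minimum tax is the binding amount.

$339,120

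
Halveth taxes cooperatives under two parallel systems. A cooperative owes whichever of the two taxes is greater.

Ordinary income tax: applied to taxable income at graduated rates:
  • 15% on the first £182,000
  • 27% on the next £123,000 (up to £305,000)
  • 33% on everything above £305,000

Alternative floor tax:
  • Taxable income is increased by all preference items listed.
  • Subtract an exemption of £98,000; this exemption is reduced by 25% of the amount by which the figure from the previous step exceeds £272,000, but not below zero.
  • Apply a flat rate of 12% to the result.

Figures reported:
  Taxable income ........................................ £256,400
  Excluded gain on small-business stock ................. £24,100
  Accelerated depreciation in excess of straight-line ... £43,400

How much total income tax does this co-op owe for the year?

Ordinary income tax:
  £182,000 × 15% = £27,300
  £74,400 × 27% = £20,088
  → £47,388

Alternative floor tax:
  Adjusted income: £256,400 + £24,100 + £43,400 = £323,900
  Exemption: £98,000 − 25% × (£323,900 − £272,000) = £98,000 − £12,975 = £85,025
  Base: £323,900 − £85,025 = £238,875
  £238,875 × 12% = £28,665

£47,388 > £28,665, so the ordinary income tax governs.

£47,388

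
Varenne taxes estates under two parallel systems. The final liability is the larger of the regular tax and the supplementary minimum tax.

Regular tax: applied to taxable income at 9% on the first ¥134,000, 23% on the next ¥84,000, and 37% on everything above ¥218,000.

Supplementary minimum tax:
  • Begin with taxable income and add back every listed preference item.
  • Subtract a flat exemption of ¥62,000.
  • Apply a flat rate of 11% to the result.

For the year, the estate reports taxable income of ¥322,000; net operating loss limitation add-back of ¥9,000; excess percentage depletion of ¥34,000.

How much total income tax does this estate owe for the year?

Regular tax:
  ¥134,000 × 9% = ¥12,060
  ¥84,000 × 23% = ¥19,320
  ¥104,000 × 37% = ¥38,480
  → ¥69,860

Supplementary minimum tax:
  Adjusted income: ¥322,000 + ¥9,000 + ¥34,000 = ¥365,000
  Less exemption ¥62,000 → base ¥303,000
  ¥303,000 × 11% = ¥33,330

¥69,860 > ¥33,330, so the regular tax governs.

¥69,860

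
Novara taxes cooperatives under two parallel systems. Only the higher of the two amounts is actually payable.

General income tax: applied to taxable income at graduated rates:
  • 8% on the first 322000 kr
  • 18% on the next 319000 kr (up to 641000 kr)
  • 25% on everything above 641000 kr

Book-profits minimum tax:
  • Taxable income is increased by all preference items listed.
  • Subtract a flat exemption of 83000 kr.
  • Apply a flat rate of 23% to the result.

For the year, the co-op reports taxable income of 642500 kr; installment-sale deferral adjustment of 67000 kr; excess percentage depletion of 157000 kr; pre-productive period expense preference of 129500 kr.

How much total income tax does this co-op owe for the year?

General income tax:
  322000 kr × 8% = 25760 kr
  319000 kr × 18% = 57420 kr
  1500 kr × 25% = 375 kr
  → 83555 kr

Book-profits minimum tax:
  Adjusted income: 642500 kr + 67000 kr + 157000 kr + 129500 kr = 996000 kr
  Less exemption 83000 kr → base 913000 kr
  913000 kr × 23% = 209990 kr

209990 kr > 83555 kr, so the book-profits minimum tax is the binding amount.

209990 kr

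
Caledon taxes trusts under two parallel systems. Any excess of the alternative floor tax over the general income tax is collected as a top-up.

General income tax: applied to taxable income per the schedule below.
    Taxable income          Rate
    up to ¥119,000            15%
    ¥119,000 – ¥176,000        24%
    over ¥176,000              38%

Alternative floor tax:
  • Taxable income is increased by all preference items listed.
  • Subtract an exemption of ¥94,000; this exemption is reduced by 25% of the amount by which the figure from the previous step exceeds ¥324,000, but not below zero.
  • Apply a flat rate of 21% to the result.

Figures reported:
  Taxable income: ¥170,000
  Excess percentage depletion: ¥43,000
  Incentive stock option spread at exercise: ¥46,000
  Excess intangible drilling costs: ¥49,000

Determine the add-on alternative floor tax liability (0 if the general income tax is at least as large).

¥14,850

General income tax:
  ¥119,000 × 15% = ¥17,850
  ¥51,000 × 24% = ¥12,240
  → ¥30,090

Alternative floor tax:
  Adjusted income: ¥170,000 + ¥43,000 + ¥46,000 + ¥49,000 = ¥308,000
  Exemption: ¥308,000 ≤ ¥324,000, so full ¥94,000 applies
  Base: ¥308,000 − ¥94,000 = ¥214,000
  ¥214,000 × 21% = ¥44,940

Excess of alternative floor tax over general income tax: ¥44,940 − ¥30,090 = ¥14,850.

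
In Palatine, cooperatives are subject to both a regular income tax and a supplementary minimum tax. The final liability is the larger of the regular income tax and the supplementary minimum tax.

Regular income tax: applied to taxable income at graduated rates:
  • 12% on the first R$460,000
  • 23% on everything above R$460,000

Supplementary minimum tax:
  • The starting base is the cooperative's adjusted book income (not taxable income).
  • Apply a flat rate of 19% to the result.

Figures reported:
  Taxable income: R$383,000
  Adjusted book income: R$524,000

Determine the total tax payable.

R$99,560

Supplementary minimum tax:
  Base (adjusted book income): R$524,000
  R$524,000 × 19% = R$99,560

Regular income tax:
  R$383,000 × 12% = R$45,960

R$99,560 > R$45,960, so the supplementary minimum tax is the binding amount.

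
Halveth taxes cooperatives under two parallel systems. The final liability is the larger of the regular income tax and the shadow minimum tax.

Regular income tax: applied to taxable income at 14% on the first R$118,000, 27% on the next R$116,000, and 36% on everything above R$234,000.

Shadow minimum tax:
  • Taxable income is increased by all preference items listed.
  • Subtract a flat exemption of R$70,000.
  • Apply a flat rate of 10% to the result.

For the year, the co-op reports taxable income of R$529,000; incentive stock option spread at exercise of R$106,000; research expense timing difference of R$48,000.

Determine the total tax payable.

R$154,040

Shadow minimum tax:
  Adjusted income: R$529,000 + R$106,000 + R$48,000 = R$683,000
  Less exemption R$70,000 → base R$613,000
  R$613,000 × 10% = R$61,300

Regular income tax:
  R$118,000 × 14% = R$16,520
  R$116,000 × 27% = R$31,320
  R$295,000 × 36% = R$106,200
  → R$154,040

R$154,040 > R$61,300, so the regular income tax governs.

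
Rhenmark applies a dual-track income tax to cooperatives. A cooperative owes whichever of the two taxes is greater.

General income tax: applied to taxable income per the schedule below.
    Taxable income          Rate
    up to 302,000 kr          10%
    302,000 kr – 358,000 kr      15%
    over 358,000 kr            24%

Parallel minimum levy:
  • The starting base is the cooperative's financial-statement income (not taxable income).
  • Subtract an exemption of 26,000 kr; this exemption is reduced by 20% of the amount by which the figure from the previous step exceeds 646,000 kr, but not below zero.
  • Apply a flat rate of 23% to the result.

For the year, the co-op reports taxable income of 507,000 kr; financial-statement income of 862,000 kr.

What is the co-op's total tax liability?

Parallel minimum levy:
  Base (financial-statement income): 862,000 kr
  Exemption: 20% × (862,000 kr − 646,000 kr) = 43,200 kr ≥ 26,000 kr, so the exemption is fully phased out
  Base: 862,000 kr − 0 kr = 862,000 kr
  862,000 kr × 23% = 198,260 kr

General income tax:
  302,000 kr × 10% = 30,200 kr
  56,000 kr × 15% = 8,400 kr
  149,000 kr × 24% = 35,760 kr
  → 74,360 kr

198,260 kr > 74,360 kr, so the parallel minimum levy is the binding amount.

198,260 kr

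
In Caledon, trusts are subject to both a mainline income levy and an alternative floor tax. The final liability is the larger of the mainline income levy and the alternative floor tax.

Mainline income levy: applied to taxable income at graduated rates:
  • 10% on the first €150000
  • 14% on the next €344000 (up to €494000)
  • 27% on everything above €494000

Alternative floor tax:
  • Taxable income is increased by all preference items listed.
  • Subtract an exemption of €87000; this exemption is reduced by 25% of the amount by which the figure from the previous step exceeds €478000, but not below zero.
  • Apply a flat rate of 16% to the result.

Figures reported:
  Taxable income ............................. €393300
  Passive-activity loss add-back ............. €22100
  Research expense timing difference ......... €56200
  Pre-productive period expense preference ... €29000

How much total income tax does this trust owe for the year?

€67080

Alternative floor tax:
  Adjusted income: €393300 + €22100 + €56200 + €29000 = €500600
  Exemption: €87000 − 25% × (€500600 − €478000) = €87000 − €5650 = €81350
  Base: €500600 − €81350 = €419250
  €419250 × 16% = €67080

Mainline income levy:
  €150000 × 10% = €15000
  €243300 × 14% = €34062
  → €49062

€67080 > €49062, so the alternative floor tax is the binding amount.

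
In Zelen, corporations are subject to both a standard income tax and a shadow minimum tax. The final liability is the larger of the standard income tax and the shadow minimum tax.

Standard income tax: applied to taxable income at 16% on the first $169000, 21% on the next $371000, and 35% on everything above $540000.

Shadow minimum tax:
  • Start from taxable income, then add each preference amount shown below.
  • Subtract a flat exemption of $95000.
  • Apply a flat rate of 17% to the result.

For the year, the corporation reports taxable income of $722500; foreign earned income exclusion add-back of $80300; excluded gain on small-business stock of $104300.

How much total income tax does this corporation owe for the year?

Standard income tax:
  $169000 × 16% = $27040
  $371000 × 21% = $77910
  $182500 × 35% = $63875
  → $168825

Shadow minimum tax:
  Adjusted income: $722500 + $80300 + $104300 = $907100
  Less exemption $95000 → base $812100
  $812100 × 17% = $138057

$168825 > $138057, so the standard income tax governs.

$168825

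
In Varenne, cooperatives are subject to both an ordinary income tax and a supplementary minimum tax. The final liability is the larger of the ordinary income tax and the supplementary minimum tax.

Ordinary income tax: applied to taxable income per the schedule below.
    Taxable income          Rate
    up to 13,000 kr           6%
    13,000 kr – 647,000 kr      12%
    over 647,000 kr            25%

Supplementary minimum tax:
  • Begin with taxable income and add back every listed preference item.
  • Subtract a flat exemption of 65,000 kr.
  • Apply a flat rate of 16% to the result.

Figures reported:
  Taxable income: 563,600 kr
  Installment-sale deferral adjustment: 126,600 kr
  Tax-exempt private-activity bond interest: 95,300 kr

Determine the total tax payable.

Ordinary income tax:
  13,000 kr × 6% = 780 kr
  550,600 kr × 12% = 66,072 kr
  → 66,852 kr

Supplementary minimum tax:
  Adjusted income: 563,600 kr + 126,600 kr + 95,300 kr = 785,500 kr
  Less exemption 65,000 kr → base 720,500 kr
  720,500 kr × 16% = 115,280 kr

115,280 kr > 66,852 kr, so the supplementary minimum tax is the binding amount.

115,280 kr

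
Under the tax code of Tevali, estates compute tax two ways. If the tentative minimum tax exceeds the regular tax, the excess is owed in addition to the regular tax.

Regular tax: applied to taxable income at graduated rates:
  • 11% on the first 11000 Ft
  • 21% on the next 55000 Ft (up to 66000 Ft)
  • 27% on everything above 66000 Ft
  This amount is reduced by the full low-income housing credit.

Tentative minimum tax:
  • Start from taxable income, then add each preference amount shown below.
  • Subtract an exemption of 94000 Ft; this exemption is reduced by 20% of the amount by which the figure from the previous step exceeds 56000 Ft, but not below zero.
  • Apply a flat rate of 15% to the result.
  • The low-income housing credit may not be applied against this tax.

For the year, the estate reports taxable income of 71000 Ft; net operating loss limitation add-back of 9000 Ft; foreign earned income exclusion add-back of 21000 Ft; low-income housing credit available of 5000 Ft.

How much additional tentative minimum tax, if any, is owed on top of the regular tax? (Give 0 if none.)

0 Ft

Regular tax:
  11000 Ft × 11% = 1210 Ft
  55000 Ft × 21% = 11550 Ft
  5000 Ft × 27% = 1350 Ft
  → 14110 Ft
  Less low-income housing credit 5000 Ft → 9110 Ft

Tentative minimum tax:
  Adjusted income: 71000 Ft + 9000 Ft + 21000 Ft = 101000 Ft
  Exemption: 94000 Ft − 20% × (101000 Ft − 56000 Ft) = 94000 Ft − 9000 Ft = 85000 Ft
  Base: 101000 Ft − 85000 Ft = 16000 Ft
  16000 Ft × 15% = 2400 Ft

2400 Ft ≤ 9110 Ft, so no add-on is due.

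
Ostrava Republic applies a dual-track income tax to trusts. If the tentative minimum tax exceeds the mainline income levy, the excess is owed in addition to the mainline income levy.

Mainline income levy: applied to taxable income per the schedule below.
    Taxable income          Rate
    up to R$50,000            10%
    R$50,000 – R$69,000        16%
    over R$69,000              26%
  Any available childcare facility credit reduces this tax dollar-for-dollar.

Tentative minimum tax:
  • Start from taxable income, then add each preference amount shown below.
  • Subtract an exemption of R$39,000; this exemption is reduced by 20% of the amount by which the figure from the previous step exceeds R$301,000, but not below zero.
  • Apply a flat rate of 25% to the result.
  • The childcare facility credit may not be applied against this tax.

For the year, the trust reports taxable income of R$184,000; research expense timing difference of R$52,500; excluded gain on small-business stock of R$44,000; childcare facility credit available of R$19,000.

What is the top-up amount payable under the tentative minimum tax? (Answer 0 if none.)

R$41,435

Tentative minimum tax:
  Adjusted income: R$184,000 + R$52,500 + R$44,000 = R$280,500
  Exemption: R$280,500 ≤ R$301,000, so full R$39,000 applies
  Base: R$280,500 − R$39,000 = R$241,500
  R$241,500 × 25% = R$60,375

Mainline income levy:
  R$50,000 × 10% = R$5,000
  R$19,000 × 16% = R$3,040
  R$115,000 × 26% = R$29,900
  → R$37,940
  Less childcare facility credit R$19,000 → R$18,940

Excess of tentative minimum tax over mainline income levy: R$60,375 − R$18,940 = R$41,435.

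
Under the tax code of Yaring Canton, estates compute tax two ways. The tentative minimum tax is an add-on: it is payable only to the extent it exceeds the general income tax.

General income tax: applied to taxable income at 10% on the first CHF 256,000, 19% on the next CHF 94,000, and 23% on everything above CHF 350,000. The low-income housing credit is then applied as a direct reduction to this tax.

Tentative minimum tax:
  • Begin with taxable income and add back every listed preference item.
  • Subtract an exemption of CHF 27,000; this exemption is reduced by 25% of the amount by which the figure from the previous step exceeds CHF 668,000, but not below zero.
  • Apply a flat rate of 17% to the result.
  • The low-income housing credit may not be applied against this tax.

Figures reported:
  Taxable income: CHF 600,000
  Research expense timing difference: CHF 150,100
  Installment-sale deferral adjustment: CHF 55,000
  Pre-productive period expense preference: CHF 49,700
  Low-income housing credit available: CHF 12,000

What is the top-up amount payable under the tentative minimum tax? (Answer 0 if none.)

General income tax:
  CHF 256,000 × 10% = CHF 25,600
  CHF 94,000 × 19% = CHF 17,860
  CHF 250,000 × 23% = CHF 57,500
  → CHF 100,960
  Less low-income housing credit CHF 12,000 → CHF 88,960

Tentative minimum tax:
  Adjusted income: CHF 600,000 + CHF 150,100 + CHF 55,000 + CHF 49,700 = CHF 854,800
  Exemption: 25% × (CHF 854,800 − CHF 668,000) = CHF 46,700 ≥ CHF 27,000, so the exemption is fully phased out
  Base: CHF 854,800 − CHF 0 = CHF 854,800
  CHF 854,800 × 17% = CHF 145,316

Excess of tentative minimum tax over general income tax: CHF 145,316 − CHF 88,960 = CHF 56,356.

CHF 56,356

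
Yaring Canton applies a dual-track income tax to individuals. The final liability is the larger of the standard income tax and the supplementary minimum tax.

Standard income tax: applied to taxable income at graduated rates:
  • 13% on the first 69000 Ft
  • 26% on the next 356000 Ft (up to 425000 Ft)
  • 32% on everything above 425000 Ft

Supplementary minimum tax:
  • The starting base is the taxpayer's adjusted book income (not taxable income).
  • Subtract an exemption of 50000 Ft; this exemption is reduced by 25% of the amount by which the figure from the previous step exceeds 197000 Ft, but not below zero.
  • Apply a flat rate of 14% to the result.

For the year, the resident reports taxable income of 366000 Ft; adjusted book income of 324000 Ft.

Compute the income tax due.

Supplementary minimum tax:
  Base (adjusted book income): 324000 Ft
  Exemption: 50000 Ft − 25% × (324000 Ft − 197000 Ft) = 50000 Ft − 31750 Ft = 18250 Ft
  Base: 324000 Ft − 18250 Ft = 305750 Ft
  305750 Ft × 14% = 42805 Ft

Standard income tax:
  69000 Ft × 13% = 8970 Ft
  297000 Ft × 26% = 77220 Ft
  → 86190 Ft

86190 Ft > 42805 Ft, so the standard income tax governs.

86190 Ft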